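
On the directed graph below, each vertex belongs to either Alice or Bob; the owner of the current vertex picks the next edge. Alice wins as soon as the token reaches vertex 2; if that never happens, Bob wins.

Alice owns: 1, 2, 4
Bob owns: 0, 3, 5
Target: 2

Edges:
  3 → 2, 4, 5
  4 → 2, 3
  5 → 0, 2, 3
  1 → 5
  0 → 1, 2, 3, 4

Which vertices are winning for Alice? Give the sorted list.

2, 4

A0 = {2}
A1: add {4} — 4 (Alice) has 4→2.
A2 = A1; e.g. 0 (Bob) can still go to 1. Fixed point.
Alice's winning region = {2, 4}.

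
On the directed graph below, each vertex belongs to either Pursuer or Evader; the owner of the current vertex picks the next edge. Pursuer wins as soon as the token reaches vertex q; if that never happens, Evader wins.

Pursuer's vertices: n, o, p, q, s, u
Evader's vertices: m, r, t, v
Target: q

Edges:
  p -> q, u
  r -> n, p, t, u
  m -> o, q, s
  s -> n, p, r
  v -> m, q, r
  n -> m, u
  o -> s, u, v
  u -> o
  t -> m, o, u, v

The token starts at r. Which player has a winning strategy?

A0 = {q}
A1: add {p} — p (Pursuer) has p→q.
A2: add {s} — s (Pursuer) has s→p.
A3: add {o} — o (Pursuer) has o→s.
A4: add {m, u} — m (Evader): all of {o, q, s} already in; u (Pursuer) has u→o.
A5: add {n} — n (Pursuer) has n→m.
A6 = A5; e.g. r (Evader) can still go to t. Fixed point.
r never enters the attractor, so Evader can avoid the target forever.

Evader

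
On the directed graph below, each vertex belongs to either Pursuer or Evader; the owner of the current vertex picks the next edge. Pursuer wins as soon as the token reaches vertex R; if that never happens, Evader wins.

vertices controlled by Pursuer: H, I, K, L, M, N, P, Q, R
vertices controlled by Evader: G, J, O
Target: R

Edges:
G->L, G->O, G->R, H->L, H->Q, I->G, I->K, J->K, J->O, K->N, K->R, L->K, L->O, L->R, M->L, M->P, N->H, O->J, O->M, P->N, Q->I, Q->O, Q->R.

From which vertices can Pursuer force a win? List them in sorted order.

A0 = {R}
A1: add {K, L, Q} — K (Pursuer) has K→R; L (Pursuer) has L→R; Q (Pursuer) has Q→R.
A2: add {H, I, M} — H (Pursuer) has H→L; I (Pursuer) has I→K; M (Pursuer) has M→L.
A3: add {N} — N (Pursuer) has N→H.
A4: add {P} — P (Pursuer) has P→N.
A5 = A4; e.g. G (Evader) can still go to O. Fixed point.
Pursuer's winning region = {H, I, K, L, M, N, P, Q, R}.

H, I, K, L, M, N, P, Q, R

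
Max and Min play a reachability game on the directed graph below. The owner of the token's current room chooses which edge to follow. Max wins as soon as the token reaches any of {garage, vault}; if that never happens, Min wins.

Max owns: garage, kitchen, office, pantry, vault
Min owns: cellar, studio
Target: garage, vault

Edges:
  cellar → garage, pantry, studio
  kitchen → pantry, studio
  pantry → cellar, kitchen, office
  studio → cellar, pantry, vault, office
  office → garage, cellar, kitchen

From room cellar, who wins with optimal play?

Min

A0 = {garage, vault}
A1: add {office} — office (Max) has office→garage.
A2: add {pantry} — pantry (Max) has pantry→office.
A3: add {kitchen} — kitchen (Max) has kitchen→pantry.
A4 = A3; e.g. cellar (Min) can still go to studio. Fixed point.
cellar never enters the attractor, so Min can avoid the target forever.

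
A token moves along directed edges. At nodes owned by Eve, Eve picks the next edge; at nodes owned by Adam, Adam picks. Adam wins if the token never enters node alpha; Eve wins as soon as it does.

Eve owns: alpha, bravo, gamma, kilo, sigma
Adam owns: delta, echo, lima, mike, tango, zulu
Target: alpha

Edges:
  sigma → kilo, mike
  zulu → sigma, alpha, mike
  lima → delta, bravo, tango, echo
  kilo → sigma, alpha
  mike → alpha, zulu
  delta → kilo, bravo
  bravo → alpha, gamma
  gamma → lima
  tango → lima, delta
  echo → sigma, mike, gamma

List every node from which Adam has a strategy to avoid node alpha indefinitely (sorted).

echo, gamma, lima, mike, tango, zulu

A0 = {alpha}
A1: add {bravo, kilo} — kilo (Eve) has kilo→alpha; bravo (Eve) has bravo→alpha.
A2: add {delta, sigma} — sigma (Eve) has sigma→kilo; delta (Adam): all of {kilo, bravo} already in.
A3 = A2; e.g. zulu (Adam) can still go to mike. Fixed point.
Eve's attractor = {alpha, bravo, delta, kilo, sigma}; Adam avoids the target exactly from the complement.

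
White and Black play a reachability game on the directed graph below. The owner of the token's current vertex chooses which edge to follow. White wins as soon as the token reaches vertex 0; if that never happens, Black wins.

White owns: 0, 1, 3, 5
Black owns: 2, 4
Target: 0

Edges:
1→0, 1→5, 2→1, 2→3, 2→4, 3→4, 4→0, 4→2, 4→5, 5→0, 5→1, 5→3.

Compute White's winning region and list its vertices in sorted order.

A0 = {0}
A1: add {1, 5} — 1 (White) has 1→0; 5 (White) has 5→0.
A2 = A1; e.g. 2 (Black) can still go to 3. Fixed point.
White's winning region = {0, 1, 5}.

0, 1, 5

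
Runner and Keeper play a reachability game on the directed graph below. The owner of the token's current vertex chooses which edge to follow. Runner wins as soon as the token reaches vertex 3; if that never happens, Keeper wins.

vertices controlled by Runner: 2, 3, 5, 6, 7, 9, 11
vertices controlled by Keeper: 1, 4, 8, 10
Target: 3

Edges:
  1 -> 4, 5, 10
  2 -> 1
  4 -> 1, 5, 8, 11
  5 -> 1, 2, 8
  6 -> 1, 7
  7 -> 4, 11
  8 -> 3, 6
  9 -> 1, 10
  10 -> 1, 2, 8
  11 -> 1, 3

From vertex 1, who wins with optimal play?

A0 = {3}
A1: add {11} — 11 (Runner) has 11→3.
A2: add {7} — 7 (Runner) has 7→11.
A3: add {6} — 6 (Runner) has 6→7.
A4: add {8} — 8 (Keeper): all of {3, 6} already in.
A5: add {5} — 5 (Runner) has 5→8.
A6 = A5; e.g. 1 (Keeper) can still go to 4. Fixed point.
1 never enters the attractor, so Keeper can avoid the target forever.

Keeper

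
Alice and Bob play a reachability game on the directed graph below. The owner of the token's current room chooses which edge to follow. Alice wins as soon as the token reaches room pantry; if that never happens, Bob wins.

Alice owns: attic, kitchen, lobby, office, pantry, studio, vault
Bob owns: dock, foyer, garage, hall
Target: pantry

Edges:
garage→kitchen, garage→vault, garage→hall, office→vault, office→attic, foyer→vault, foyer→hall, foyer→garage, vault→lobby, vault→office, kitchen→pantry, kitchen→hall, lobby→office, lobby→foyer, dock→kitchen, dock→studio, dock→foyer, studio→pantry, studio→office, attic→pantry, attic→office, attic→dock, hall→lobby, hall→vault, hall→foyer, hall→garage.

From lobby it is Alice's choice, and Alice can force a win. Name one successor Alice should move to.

office

A0 = {pantry}
A1: add {attic, kitchen, studio} — kitchen (Alice) has kitchen→pantry; studio (Alice) has studio→pantry; attic (Alice) has attic→pantry.
A2: add {office} — office (Alice) has office→attic.
A3: add {lobby, vault} — lobby (Alice) has lobby→office; vault (Alice) has vault→office.
A4 = A3; e.g. dock (Bob) can still go to foyer. Fixed point.
From lobby, successor office is in the attractor (rank 2); the other successor foyer is not.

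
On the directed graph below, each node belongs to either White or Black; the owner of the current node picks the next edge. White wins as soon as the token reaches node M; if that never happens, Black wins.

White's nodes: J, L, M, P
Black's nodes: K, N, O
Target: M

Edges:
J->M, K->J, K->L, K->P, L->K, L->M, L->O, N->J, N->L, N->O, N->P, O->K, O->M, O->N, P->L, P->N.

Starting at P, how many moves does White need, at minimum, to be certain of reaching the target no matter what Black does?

A0 = {M}
A1: add {J, L} — J (White) has J→M; L (White) has L→M.
A2: add {P} — P (White) has P→L.
P enters the attractor at level 2, so White can force the target in 2 moves from there.

2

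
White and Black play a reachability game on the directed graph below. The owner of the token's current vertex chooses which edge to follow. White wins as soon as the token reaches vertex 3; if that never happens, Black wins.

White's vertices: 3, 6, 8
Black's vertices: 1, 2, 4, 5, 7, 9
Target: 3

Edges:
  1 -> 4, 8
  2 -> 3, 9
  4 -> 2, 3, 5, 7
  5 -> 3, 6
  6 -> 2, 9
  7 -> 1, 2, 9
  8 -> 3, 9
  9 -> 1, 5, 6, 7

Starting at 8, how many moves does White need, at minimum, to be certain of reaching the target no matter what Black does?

A0 = {3}
A1: add {8} — 8 (White) has 8→3.
A2 = A1; e.g. 1 (Black) can still go to 4. Fixed point.
8 enters the attractor at level 1, so White can force the target in 1 move from there.

1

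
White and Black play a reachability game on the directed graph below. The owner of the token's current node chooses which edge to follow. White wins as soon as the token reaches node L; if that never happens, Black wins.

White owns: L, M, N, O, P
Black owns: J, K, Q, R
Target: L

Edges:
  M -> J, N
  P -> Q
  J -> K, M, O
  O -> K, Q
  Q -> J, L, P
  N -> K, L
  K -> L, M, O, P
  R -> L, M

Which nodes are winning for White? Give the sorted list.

L, M, N, R

A0 = {L}
A1: add {N} — N (White) has N→L.
A2: add {M} — M (White) has M→N.
A3: add {R} — R (Black): all of {L, M} already in.
A4 = A3; e.g. J (Black) can still go to K. Fixed point.
White's winning region = {L, M, N, R}.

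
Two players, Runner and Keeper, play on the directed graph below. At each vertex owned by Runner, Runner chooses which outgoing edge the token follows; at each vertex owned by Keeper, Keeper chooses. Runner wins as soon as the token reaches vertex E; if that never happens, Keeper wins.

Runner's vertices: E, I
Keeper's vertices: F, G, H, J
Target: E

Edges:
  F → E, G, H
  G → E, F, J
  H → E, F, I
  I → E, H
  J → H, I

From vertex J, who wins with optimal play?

A0 = {E}
A1: add {I} — I (Runner) has I→E.
A2 = A1; e.g. F (Keeper) can still go to G. Fixed point.
J never enters the attractor, so Keeper can avoid the target forever.

Keeper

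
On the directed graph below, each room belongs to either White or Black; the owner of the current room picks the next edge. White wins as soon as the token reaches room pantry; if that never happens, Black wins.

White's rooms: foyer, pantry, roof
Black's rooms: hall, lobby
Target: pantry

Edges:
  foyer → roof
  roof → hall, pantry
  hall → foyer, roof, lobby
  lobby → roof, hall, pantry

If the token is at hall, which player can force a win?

Black

A0 = {pantry}
A1: add {roof} — roof (White) has roof→pantry.
A2: add {foyer} — foyer (White) has foyer→roof.
A3 = A2; e.g. hall (Black) can still go to lobby. Fixed point.
hall never enters the attractor, so Black can avoid the target forever.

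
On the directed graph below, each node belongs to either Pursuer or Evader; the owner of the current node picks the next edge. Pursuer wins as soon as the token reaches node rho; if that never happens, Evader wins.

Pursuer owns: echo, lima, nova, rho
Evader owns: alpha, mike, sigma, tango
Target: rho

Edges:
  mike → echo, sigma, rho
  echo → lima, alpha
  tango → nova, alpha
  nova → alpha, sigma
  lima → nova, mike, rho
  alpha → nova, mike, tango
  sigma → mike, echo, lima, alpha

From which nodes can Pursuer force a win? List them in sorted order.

A0 = {rho}
A1: add {lima} — lima (Pursuer) has lima→rho.
A2: add {echo} — echo (Pursuer) has echo→lima.
A3 = A2; e.g. nova (Pursuer) has no edge into A2. Fixed point.
Pursuer's winning region = {echo, lima, rho}.

echo, lima, rho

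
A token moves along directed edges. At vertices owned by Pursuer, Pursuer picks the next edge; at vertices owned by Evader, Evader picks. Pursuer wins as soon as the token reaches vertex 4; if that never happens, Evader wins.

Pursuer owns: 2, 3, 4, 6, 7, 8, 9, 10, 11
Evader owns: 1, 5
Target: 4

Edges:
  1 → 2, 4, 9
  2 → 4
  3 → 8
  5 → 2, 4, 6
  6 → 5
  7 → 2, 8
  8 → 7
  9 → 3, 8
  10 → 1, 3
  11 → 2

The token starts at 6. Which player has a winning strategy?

Evader

A0 = {4}
A1: add {2} — 2 (Pursuer) has 2→4.
A2: add {7, 11} — 7 (Pursuer) has 7→2; 11 (Pursuer) has 11→2.
A3: add {8} — 8 (Pursuer) has 8→7.
A4: add {3, 9} — 3 (Pursuer) has 3→8; 9 (Pursuer) has 9→8.
A5: add {1, 10} — 1 (Evader): all of {2, 4, 9} already in; 10 (Pursuer) has 10→3.
A6 = A5; e.g. 5 (Evader) can still go to 6. Fixed point.
6 never enters the attractor, so Evader can avoid the target forever.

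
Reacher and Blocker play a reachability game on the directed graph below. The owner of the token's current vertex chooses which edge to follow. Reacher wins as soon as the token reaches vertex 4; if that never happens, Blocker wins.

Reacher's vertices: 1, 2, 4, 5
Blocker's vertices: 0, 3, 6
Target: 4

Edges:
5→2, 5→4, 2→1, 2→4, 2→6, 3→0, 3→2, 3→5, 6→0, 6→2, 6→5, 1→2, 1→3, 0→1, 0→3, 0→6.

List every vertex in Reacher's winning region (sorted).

1, 2, 4, 5

A0 = {4}
A1: add {2, 5} — 2 (Reacher) has 2→4; 5 (Reacher) has 5→4.
A2: add {1} — 1 (Reacher) has 1→2.
A3 = A2; e.g. 0 (Blocker) can still go to 3. Fixed point.
Reacher's winning region = {1, 2, 4, 5}.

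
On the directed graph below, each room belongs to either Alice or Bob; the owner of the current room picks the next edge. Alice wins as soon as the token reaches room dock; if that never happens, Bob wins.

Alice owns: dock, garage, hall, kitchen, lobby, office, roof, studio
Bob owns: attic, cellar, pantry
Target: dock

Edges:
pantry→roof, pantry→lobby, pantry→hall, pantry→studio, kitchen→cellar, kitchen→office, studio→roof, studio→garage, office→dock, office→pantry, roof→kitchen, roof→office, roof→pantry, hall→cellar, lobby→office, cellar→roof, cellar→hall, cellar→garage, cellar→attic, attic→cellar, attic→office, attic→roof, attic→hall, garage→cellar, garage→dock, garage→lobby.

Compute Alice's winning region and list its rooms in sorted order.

dock, garage, kitchen, lobby, office, roof, studio

A0 = {dock}
A1: add {garage, office} — office (Alice) has office→dock; garage (Alice) has garage→dock.
A2: add {kitchen, lobby, roof, studio} — kitchen (Alice) has kitchen→office; roof (Alice) has roof→office; lobby (Alice) has lobby→office; studio (Alice) has studio→garage.
A3 = A2; e.g. cellar (Bob) can still go to hall. Fixed point.
Alice's winning region = {dock, garage, kitchen, lobby, office, roof, studio}.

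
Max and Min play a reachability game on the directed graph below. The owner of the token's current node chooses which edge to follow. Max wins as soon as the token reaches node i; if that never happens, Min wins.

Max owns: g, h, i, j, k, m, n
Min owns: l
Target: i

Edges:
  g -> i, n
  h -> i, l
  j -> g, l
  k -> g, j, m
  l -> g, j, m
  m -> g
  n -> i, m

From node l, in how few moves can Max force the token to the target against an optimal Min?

A0 = {i}
A1: add {g, h, n} — g (Max) has g→i; h (Max) has h→i; n (Max) has n→i.
A2: add {j, k, m} — j (Max) has j→g; k (Max) has k→g; m (Max) has m→g.
A3: add {l} — l (Min): all of {g, j, m} already in.
A3 = all vertices. Fixed point.
l enters the attractor at level 3, so Max can force the target in 3 moves from there.

3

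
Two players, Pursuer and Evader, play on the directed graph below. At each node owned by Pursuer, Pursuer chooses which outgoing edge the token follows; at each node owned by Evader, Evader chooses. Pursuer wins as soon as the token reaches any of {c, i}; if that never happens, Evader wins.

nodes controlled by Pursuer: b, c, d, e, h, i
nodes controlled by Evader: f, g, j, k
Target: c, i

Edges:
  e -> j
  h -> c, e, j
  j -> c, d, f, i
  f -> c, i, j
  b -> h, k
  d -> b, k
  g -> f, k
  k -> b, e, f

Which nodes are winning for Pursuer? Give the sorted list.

A0 = {c, i}
A1: add {h} — h (Pursuer) has h→c.
A2: add {b} — b (Pursuer) has b→h.
A3: add {d} — d (Pursuer) has d→b.
A4 = A3; e.g. e (Pursuer) has no edge into A3. Fixed point.
Pursuer's winning region = {b, c, d, h, i}.

b, c, d, h, i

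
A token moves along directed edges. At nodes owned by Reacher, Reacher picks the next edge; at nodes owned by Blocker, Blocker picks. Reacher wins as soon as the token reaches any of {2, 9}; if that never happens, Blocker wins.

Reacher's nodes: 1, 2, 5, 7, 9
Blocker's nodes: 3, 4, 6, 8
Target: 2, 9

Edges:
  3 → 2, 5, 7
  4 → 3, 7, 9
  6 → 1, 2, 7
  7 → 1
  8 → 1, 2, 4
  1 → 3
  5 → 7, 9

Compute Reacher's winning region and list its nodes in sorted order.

A0 = {2, 9}
A1: add {5} — 5 (Reacher) has 5→9.
A2 = A1; e.g. 1 (Reacher) has no edge into A1. Fixed point.
Reacher's winning region = {2, 5, 9}.

2, 5, 9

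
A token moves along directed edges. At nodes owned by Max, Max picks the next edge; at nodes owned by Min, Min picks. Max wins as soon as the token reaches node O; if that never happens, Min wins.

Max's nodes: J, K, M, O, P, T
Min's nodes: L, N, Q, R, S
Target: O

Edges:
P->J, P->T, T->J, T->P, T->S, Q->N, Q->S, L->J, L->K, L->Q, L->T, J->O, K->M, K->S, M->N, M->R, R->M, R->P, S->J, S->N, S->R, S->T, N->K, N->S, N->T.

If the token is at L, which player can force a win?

A0 = {O}
A1: add {J} — J (Max) has J→O.
A2: add {P, T} — P (Max) has P→J; T (Max) has T→J.
A3 = A2; e.g. K (Max) has no edge into A2. Fixed point.
L never enters the attractor, so Min can avoid the target forever.

Min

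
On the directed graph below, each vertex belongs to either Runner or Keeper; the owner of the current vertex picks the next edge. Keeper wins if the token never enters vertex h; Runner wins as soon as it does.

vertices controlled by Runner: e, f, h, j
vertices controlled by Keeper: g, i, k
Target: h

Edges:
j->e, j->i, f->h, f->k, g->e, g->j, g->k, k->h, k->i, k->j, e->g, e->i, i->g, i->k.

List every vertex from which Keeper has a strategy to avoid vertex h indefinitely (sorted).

A0 = {h}
A1: add {f} — f (Runner) has f→h.
A2 = A1; e.g. e (Runner) has no edge into A1. Fixed point.
Runner's attractor = {f, h}; Keeper avoids the target exactly from the complement.

e, g, i, j, k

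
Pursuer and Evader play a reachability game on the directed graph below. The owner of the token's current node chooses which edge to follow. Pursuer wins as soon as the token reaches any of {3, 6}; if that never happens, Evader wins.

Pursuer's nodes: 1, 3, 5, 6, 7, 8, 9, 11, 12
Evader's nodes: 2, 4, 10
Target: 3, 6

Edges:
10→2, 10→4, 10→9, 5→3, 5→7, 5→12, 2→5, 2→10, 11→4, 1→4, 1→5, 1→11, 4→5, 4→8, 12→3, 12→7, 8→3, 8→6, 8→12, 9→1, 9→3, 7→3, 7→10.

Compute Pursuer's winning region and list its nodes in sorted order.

A0 = {3, 6}
A1: add {5, 7, 8, 9, 12} — 5 (Pursuer) has 5→3; 7 (Pursuer) has 7→3; 8 (Pursuer) has 8→3; 9 (Pursuer) has 9→3; 12 (Pursuer) has 12→3.
A2: add {1, 4} — 1 (Pursuer) has 1→5; 4 (Evader): all of {5, 8} already in.
A3: add {11} — 11 (Pursuer) has 11→4.
A4 = A3; e.g. 2 (Evader) can still go to 10. Fixed point.
Pursuer's winning region = {1, 3, 4, 5, 6, 7, 8, 9, 11, 12}.

1, 3, 4, 5, 6, 7, 8, 9, 11, 12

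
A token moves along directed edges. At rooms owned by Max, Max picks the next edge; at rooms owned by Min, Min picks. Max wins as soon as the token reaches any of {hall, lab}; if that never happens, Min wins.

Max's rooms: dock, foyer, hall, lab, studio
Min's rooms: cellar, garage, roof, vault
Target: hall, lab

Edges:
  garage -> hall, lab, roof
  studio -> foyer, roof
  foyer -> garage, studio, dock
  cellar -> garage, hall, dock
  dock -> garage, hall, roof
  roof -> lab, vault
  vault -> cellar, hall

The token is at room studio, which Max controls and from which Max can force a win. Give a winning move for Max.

A0 = {hall, lab}
A1: add {dock} — dock (Max) has dock→hall.
A2: add {foyer} — foyer (Max) has foyer→dock.
A3: add {studio} — studio (Max) has studio→foyer.
A4 = A3; e.g. garage (Min) can still go to roof. Fixed point.
From studio, successor foyer is in the attractor (rank 2); the other successor roof is not.

foyer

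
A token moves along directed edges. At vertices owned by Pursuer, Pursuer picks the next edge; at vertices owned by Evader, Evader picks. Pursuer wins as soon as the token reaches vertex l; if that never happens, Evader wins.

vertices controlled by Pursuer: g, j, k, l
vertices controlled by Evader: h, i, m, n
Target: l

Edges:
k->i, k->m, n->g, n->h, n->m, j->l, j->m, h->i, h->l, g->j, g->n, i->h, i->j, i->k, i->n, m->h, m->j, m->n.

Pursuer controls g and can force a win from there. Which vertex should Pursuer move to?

A0 = {l}
A1: add {j} — j (Pursuer) has j→l.
A2: add {g} — g (Pursuer) has g→j.
A3 = A2; e.g. h (Evader) can still go to i. Fixed point.
From g, successor j is in the attractor (rank 1); the other successor n is not.

j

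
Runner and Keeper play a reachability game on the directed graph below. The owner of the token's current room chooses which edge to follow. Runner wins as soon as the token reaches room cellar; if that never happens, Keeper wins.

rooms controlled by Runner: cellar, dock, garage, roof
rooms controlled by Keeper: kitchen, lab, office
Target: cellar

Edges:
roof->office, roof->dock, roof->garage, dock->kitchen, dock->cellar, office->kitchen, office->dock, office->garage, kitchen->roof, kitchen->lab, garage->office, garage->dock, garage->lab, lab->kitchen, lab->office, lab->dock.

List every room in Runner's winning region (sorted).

A0 = {cellar}
A1: add {dock} — dock (Runner) has dock→cellar.
A2: add {garage, roof} — roof (Runner) has roof→dock; garage (Runner) has garage→dock.
A3 = A2; e.g. kitchen (Keeper) can still go to lab. Fixed point.
Runner's winning region = {cellar, dock, garage, roof}.

cellar, dock, garage, roof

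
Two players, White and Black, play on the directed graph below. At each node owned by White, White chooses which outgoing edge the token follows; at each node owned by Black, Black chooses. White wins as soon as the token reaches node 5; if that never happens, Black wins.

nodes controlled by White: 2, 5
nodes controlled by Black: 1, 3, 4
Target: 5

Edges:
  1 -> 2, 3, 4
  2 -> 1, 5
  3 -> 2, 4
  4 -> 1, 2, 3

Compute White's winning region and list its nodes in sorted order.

A0 = {5}
A1: add {2} — 2 (White) has 2→5.
A2 = A1; e.g. 1 (Black) can still go to 3. Fixed point.
White's winning region = {2, 5}.

2, 5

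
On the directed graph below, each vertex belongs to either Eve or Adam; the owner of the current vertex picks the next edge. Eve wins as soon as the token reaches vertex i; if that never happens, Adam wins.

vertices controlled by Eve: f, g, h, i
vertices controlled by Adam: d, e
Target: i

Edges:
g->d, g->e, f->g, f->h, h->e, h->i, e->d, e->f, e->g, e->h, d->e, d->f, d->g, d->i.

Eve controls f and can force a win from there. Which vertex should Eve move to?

h

A0 = {i}
A1: add {h} — h (Eve) has h→i.
A2: add {f} — f (Eve) has f→h.
A3 = A2; e.g. d (Adam) can still go to e. Fixed point.
From f, successor h is in the attractor (rank 1); the other successor g is not.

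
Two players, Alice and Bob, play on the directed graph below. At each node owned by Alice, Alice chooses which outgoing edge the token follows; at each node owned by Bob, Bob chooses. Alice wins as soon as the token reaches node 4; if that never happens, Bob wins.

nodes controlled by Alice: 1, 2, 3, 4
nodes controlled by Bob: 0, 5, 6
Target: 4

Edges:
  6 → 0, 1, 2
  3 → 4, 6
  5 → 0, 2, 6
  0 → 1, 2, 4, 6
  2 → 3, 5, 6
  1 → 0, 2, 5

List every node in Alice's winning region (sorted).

1, 2, 3, 4

A0 = {4}
A1: add {3} — 3 (Alice) has 3→4.
A2: add {2} — 2 (Alice) has 2→3.
A3: add {1} — 1 (Alice) has 1→2.
A4 = A3; e.g. 0 (Bob) can still go to 6. Fixed point.
Alice's winning region = {1, 2, 3, 4}.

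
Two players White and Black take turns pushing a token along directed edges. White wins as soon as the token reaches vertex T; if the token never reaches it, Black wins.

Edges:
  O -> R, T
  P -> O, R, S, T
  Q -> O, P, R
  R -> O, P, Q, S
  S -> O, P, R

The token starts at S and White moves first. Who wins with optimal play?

Track states (vertex, player-to-move).
A0 = {(T,White), (T,Black)}
A1: add {(O,White), (P,White)}.
A2 = A1; e.g. (O,Black) stays out. (S,White) never enters ⇒ Black avoids the target.

Black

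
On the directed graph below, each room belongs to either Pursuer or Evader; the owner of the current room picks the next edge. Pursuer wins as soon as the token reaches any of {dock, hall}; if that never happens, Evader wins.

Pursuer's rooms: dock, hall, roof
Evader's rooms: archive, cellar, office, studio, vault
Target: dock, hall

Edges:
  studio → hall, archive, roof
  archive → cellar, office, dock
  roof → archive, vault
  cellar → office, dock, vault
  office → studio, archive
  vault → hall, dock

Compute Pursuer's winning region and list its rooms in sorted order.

A0 = {dock, hall}
A1: add {vault} — vault (Evader): all of {hall, dock} already in.
A2: add {roof} — roof (Pursuer) has roof→vault.
A3 = A2; e.g. studio (Evader) can still go to archive. Fixed point.
Pursuer's winning region = {dock, hall, roof, vault}.

dock, hall, roof, vault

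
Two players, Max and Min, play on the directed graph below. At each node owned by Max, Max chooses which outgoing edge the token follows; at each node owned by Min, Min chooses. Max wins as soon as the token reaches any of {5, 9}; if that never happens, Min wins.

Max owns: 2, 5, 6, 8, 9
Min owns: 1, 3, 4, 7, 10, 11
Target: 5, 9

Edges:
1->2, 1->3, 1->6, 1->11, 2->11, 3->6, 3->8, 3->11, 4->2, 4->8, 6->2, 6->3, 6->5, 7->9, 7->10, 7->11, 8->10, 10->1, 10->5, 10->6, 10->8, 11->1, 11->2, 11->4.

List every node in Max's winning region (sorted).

A0 = {5, 9}
A1: add {6} — 6 (Max) has 6→5.
A2 = A1; e.g. 1 (Min) can still go to 2. Fixed point.
Max's winning region = {5, 6, 9}.

5, 6, 9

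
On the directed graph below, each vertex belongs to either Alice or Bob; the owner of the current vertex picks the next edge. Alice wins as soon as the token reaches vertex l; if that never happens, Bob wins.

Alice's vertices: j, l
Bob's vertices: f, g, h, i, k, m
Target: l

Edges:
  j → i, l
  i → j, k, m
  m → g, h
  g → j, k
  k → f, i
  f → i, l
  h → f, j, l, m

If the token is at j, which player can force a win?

A0 = {l}
A1: add {j} — j (Alice) has j→l.
A2 = A1; e.g. f (Bob) can still go to i. Fixed point.
j ∈ A1, so Alice can force the target.

Alice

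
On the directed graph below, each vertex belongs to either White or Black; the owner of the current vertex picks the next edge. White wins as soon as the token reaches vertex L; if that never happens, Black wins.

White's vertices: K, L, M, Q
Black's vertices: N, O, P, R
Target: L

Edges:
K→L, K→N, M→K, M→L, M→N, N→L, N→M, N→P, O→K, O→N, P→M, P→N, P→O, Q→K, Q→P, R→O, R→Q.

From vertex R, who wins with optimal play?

A0 = {L}
A1: add {K, M} — K (White) has K→L; M (White) has M→L.
A2: add {Q} — Q (White) has Q→K.
A3 = A2; e.g. N (Black) can still go to P. Fixed point.
R never enters the attractor, so Black can avoid the target forever.

Black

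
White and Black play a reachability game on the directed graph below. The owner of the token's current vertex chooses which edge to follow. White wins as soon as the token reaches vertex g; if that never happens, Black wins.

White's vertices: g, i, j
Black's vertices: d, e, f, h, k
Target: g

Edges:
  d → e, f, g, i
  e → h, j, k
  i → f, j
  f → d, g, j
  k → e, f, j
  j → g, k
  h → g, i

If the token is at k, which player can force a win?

Black

A0 = {g}
A1: add {j} — j (White) has j→g.
A2: add {i} — i (White) has i→j.
A3: add {h} — h (Black): all of {g, i} already in.
A4 = A3; e.g. d (Black) can still go to e. Fixed point.
k never enters the attractor, so Black can avoid the target forever.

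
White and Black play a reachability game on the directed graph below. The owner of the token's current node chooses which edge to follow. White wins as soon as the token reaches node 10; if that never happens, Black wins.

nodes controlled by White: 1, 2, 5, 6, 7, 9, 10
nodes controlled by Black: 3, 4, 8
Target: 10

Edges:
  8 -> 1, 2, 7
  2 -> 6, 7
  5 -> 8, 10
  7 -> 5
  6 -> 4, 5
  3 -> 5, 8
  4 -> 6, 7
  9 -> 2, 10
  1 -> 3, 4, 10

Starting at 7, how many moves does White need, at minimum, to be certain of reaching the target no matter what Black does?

A0 = {10}
A1: add {1, 5, 9} — 1 (White) has 1→10; 5 (White) has 5→10; 9 (White) has 9→10.
A2: add {6, 7} — 6 (White) has 6→5; 7 (White) has 7→5.
7 enters the attractor at level 2, so White can force the target in 2 moves from there.

2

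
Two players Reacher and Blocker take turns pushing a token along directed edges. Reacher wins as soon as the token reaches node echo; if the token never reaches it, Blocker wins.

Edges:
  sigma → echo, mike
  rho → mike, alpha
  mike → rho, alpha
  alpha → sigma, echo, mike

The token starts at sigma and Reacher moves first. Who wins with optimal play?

Track states (vertex, player-to-move).
A0 = {(echo,Reacher), (echo,Blocker)}
A1: add {(sigma,Reacher), (alpha,Reacher)}.
(sigma,Reacher) ∈ A1 ⇒ Reacher forces the target.

Reacher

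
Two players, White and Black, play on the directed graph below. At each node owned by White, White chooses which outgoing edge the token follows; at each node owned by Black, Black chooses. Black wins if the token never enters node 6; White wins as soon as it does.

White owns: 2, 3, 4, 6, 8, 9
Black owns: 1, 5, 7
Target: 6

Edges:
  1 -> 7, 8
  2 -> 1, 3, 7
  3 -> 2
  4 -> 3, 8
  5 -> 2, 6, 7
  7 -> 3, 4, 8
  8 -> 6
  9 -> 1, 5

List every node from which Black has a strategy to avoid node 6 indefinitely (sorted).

A0 = {6}
A1: add {8} — 8 (White) has 8→6.
A2: add {4} — 4 (White) has 4→8.
A3 = A2; e.g. 1 (Black) can still go to 7. Fixed point.
White's attractor = {4, 6, 8}; Black avoids the target exactly from the complement.

1, 2, 3, 5, 7, 9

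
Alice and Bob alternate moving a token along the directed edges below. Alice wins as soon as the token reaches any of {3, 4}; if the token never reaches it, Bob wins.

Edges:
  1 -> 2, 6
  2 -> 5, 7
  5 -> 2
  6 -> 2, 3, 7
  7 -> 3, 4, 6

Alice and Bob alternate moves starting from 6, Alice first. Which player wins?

Alice

Track states (vertex, player-to-move).
A0 = {(3,Alice), (3,Bob), (4,Alice), (4,Bob)}
A1: add {(6,Alice), (7,Alice)}.
(6,Alice) ∈ A1 ⇒ Alice forces the target.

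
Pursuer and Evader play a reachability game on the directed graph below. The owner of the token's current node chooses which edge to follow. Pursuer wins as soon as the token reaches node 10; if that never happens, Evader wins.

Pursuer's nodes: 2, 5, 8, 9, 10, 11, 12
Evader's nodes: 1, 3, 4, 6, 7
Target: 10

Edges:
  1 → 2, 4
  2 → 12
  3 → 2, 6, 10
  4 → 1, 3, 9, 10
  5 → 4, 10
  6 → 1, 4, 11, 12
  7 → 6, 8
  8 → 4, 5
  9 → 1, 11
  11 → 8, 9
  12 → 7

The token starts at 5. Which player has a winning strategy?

Pursuer

A0 = {10}
A1: add {5} — 5 (Pursuer) has 5→10.
5 ∈ A1, so Pursuer can force the target.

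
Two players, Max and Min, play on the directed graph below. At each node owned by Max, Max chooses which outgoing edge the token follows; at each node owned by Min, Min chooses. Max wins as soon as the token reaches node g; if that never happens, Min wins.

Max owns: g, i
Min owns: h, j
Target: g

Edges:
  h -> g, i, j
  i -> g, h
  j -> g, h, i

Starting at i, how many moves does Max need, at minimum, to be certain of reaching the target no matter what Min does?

A0 = {g}
A1: add {i} — i (Max) has i→g.
A2 = A1; e.g. h (Min) can still go to j. Fixed point.
i enters the attractor at level 1, so Max can force the target in 1 move from there.

1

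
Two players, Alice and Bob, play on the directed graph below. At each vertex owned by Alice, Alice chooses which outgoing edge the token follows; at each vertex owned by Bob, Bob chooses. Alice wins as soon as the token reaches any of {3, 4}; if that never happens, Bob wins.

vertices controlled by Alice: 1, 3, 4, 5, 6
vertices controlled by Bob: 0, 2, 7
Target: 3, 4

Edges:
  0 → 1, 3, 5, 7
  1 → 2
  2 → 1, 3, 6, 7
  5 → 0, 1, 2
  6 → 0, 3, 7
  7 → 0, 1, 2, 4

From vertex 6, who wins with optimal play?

A0 = {3, 4}
A1: add {6} — 6 (Alice) has 6→3.
A2 = A1; e.g. 0 (Bob) can still go to 1. Fixed point.
6 ∈ A1, so Alice can force the target.

Alice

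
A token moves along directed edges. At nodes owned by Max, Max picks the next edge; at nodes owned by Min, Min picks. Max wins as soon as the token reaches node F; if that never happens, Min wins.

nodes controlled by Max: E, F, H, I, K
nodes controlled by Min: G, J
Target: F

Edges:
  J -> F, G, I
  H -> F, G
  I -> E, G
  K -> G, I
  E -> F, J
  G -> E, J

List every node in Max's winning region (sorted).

E, F, H, I, K

A0 = {F}
A1: add {E, H} — E (Max) has E→F; H (Max) has H→F.
A2: add {I} — I (Max) has I→E.
A3: add {K} — K (Max) has K→I.
A4 = A3; e.g. G (Min) can still go to J. Fixed point.
Max's winning region = {E, F, H, I, K}.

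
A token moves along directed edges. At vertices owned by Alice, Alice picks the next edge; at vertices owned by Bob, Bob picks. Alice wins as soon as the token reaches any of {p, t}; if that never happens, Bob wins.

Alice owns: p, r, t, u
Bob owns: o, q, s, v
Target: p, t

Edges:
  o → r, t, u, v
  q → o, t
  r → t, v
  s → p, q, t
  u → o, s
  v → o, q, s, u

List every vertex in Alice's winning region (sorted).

A0 = {p, t}
A1: add {r} — r (Alice) has r→t.
A2 = A1; e.g. o (Bob) can still go to u. Fixed point.
Alice's winning region = {p, r, t}.

p, r, t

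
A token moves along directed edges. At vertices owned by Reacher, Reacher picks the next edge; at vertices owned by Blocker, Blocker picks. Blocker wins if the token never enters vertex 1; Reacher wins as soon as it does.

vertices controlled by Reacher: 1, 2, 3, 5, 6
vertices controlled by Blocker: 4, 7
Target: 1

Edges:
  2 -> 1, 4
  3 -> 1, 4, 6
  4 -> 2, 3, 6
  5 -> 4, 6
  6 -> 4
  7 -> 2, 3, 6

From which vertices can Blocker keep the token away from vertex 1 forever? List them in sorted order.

A0 = {1}
A1: add {2, 3} — 2 (Reacher) has 2→1; 3 (Reacher) has 3→1.
A2 = A1; e.g. 4 (Blocker) can still go to 6. Fixed point.
Reacher's attractor = {1, 2, 3}; Blocker avoids the target exactly from the complement.

4, 5, 6, 7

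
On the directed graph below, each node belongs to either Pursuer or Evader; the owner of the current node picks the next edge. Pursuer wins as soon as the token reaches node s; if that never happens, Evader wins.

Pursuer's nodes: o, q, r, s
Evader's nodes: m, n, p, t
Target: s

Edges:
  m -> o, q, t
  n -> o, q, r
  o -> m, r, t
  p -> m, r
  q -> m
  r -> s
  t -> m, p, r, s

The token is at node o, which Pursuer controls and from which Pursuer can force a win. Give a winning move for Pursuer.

r

A0 = {s}
A1: add {r} — r (Pursuer) has r→s.
A2: add {o} — o (Pursuer) has o→r.
A3 = A2; e.g. m (Evader) can still go to q. Fixed point.
From o, successor r is in the attractor (rank 1); the other successors m, t are not.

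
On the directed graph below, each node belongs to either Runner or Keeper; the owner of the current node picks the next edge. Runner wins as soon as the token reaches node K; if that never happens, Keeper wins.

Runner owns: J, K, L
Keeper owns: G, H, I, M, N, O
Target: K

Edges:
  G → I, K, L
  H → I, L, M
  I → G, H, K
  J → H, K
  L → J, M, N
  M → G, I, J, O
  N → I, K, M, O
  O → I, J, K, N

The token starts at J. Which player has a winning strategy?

Runner

A0 = {K}
A1: add {J} — J (Runner) has J→K.
J ∈ A1, so Runner can force the target.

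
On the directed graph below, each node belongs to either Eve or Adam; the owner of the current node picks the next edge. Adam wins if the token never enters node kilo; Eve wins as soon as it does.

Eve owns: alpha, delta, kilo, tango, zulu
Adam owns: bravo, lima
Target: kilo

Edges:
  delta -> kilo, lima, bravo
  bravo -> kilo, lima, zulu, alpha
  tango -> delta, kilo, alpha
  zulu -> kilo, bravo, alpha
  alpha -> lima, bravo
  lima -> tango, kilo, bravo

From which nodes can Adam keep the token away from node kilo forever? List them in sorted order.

A0 = {kilo}
A1: add {delta, tango, zulu} — tango (Eve) has tango→kilo; delta (Eve) has delta→kilo; zulu (Eve) has zulu→kilo.
A2 = A1; e.g. lima (Adam) can still go to bravo. Fixed point.
Eve's attractor = {delta, kilo, tango, zulu}; Adam avoids the target exactly from the complement.

alpha, bravo, lima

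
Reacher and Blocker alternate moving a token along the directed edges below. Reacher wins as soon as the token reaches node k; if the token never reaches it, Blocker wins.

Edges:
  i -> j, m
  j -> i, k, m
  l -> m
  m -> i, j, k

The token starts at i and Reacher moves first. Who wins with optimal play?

Track states (vertex, player-to-move).
A0 = {(k,Reacher), (k,Blocker)}
A1: add {(j,Reacher), (m,Reacher)}.
A2: add {(i,Blocker), (l,Blocker)}.
A3 = A2; e.g. (i,Reacher) stays out. (i,Reacher) never enters ⇒ Blocker avoids the target.

Blocker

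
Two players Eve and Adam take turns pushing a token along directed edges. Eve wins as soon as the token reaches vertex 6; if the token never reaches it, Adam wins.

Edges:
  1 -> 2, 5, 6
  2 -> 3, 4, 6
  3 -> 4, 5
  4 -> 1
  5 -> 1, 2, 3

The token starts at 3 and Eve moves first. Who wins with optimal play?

Track states (vertex, player-to-move).
A0 = {(6,Eve), (6,Adam)}
A1: add {(1,Eve), (2,Eve)}.
A2: add {(4,Adam)}.
A3: add {(3,Eve)}.
(3,Eve) ∈ A3 ⇒ Eve forces the target.

Eve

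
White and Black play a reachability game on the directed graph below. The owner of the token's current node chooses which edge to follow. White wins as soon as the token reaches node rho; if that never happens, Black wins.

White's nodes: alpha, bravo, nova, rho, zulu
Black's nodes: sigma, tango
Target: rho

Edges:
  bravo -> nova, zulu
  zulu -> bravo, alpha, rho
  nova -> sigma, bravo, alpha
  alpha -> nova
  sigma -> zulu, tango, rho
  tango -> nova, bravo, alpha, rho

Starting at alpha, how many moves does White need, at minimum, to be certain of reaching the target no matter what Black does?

A0 = {rho}
A1: add {zulu} — zulu (White) has zulu→rho.
A2: add {bravo} — bravo (White) has bravo→zulu.
A3: add {nova} — nova (White) has nova→bravo.
A4: add {alpha} — alpha (White) has alpha→nova.
alpha enters the attractor at level 4, so White can force the target in 4 moves from there.

4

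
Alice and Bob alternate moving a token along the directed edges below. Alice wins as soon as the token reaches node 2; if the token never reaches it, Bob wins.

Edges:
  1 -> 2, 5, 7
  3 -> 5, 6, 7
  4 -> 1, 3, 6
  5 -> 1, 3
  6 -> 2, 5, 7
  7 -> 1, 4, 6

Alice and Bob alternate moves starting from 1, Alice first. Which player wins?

Alice

Track states (vertex, player-to-move).
A0 = {(2,Alice), (2,Bob)}
A1: add {(1,Alice), (6,Alice)}.
(1,Alice) ∈ A1 ⇒ Alice forces the target.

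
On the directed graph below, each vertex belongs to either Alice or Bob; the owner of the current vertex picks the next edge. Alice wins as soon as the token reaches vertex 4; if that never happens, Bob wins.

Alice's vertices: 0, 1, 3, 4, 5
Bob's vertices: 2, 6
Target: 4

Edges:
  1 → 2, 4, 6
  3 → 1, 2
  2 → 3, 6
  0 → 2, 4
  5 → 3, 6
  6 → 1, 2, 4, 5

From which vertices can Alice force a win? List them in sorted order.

A0 = {4}
A1: add {0, 1} — 0 (Alice) has 0→4; 1 (Alice) has 1→4.
A2: add {3} — 3 (Alice) has 3→1.
A3: add {5} — 5 (Alice) has 5→3.
A4 = A3; e.g. 2 (Bob) can still go to 6. Fixed point.
Alice's winning region = {0, 1, 3, 4, 5}.

0, 1, 3, 4, 5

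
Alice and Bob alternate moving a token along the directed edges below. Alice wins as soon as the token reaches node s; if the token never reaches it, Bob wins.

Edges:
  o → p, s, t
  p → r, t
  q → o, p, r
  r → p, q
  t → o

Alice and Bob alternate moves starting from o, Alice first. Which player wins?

Alice

Track states (vertex, player-to-move).
A0 = {(s,Alice), (s,Bob)}
A1: add {(o,Alice)}.
(o,Alice) ∈ A1 ⇒ Alice forces the target.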